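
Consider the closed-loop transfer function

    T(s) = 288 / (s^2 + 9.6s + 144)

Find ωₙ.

ωₙ = 12 rad/s

Compare the denominator to the standard form s^2 + 2ζωₙs + ωₙ².
ωₙ² = 144, so ωₙ = 12 rad/s.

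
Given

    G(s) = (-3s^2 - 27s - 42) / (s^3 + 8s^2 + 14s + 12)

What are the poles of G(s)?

s = -6, -1 + j, -1 - j

The poles are the roots of the denominator s^3 + 8s^2 + 14s + 12 = 0.
Trying s = -6: the polynomial evaluates to 0, so (s + 6) is a factor.
Dividing out leaves s^2 + 2s + 2 = 0.
The quadratic formula then gives s = -1 ± 1j.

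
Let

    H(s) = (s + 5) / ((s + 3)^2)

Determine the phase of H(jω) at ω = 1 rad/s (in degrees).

∠H(j1) ≈ -25.56°

At s = j1: numerator = 5 + j1, denominator = 8 + j6.
∠H = ∠num − ∠den = 11.310° − (36.870°) = -25.56°.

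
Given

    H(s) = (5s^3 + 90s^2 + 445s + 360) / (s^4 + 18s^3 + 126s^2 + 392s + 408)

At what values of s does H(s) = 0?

s = -8, -1, -9

Set the numerator to zero: 5s^3 + 90s^2 + 445s + 360 = 0, i.e. 5·(s^3 + 18s^2 + 89s + 72) = 0.
Factoring: (s + 8)(s + 1)(s + 9) = 0.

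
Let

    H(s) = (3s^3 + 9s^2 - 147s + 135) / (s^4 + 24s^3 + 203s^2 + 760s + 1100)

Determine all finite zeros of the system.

Set the numerator to zero: 3s^3 + 9s^2 - 147s + 135 = 0, i.e. 3·(s^3 + 3s^2 - 49s + 45) = 0.
Factoring: (s - 5)(s - 1)(s + 9) = 0.

s = 5, 1, -9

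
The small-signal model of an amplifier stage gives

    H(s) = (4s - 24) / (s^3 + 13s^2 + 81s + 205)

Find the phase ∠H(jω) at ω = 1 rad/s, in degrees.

∠H(j1) ≈ 147.9°

At s = j1: numerator = -24 + j4, denominator = 192 + j80.
∠H = ∠num − ∠den = 170.54° − (22.620°) = 147.9°.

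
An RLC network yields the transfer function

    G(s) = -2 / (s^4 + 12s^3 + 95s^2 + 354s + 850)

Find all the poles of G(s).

The poles are the roots of the denominator s^4 + 12s^3 + 95s^2 + 354s + 850 = 0.
No real roots exist; factor into two real quadratics: (s^2 + 6s + 25)(s^2 + 6s + 34) = 0.
Each quadratic gives a conjugate pair via the quadratic formula.

s = -3 ± 4j, -3 ± 5j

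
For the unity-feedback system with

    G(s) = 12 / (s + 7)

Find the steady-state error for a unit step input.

e_ss = 0.3684

G(s) has no poles at the origin.
This is a Type 0 system. Kp = lim_{s→0} G(s) = 12/7.
e_ss = 1/(1 + Kp) = 1/(1 + 12/7) = 7/19 ≈ 0.3684.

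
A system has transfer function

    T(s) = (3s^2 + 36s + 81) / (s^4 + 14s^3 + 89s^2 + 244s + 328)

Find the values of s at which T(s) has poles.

The poles are the roots of the denominator s^4 + 14s^3 + 89s^2 + 244s + 328 = 0.
No real roots exist; factor into two real quadratics: (s^2 + 10s + 41)(s^2 + 4s + 8) = 0.
Each quadratic gives a conjugate pair via the quadratic formula.

s = -5 ± 4j, -2 ± 2j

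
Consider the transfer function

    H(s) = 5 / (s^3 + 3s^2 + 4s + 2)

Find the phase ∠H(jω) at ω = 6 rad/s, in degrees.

∠H(j6) ≈ 118.9°

At s = j6: numerator = 5, denominator = -106 - j192.
∠H = ∠num − ∠den = 0° − (-118.90°) = 118.9°.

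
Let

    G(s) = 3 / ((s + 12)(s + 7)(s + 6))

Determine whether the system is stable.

stable

The poles can be read from the denominator factors: s = -12, -7, -6.
Since all poles lie strictly in the left half-plane, the system is stable.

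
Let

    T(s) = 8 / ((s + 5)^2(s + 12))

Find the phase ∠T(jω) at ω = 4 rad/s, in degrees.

∠T(j4) ≈ -95.75°

At s = j4: numerator = 8, denominator = -52 + j516.
∠T = ∠num − ∠den = 0° − (95.755°) = -95.75°.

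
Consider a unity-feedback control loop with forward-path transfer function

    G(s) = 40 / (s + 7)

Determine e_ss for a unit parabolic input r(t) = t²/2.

e_ss = ∞

G(s) has no poles at the origin.
This is a Type 0 system; Ka = lim_{s→0} s^2·G(s) = 0, so the steady-state error for a parabola input is infinite.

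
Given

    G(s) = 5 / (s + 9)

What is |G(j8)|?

|G(j8)| ≈ 0.4152

Substitute s = j8: numerator = 5, denominator = 9 + j8.
|G(j8)| = |5| / |9 + j8| = 5 / 12.042 ≈ 0.4152.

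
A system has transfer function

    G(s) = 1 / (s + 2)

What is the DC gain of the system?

G(0) = 1/2 ≈ 0.5000

At s = 0 each factor (s + a) contributes a and each (s^2 + bs + c) contributes c.
G(0) = 1·1 / ((2)) = 1/2 = 1/2.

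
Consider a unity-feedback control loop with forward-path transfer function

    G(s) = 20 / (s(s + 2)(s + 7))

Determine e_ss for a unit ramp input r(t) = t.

G(s) has one pole at the origin.
This is a Type 1 system. Kv = lim_{s→0} s·G(s) = 20/14 = 10/7.
e_ss = 1/Kv = 1/(10/7) = 7/10 ≈ 0.7000.

e_ss = 0.7000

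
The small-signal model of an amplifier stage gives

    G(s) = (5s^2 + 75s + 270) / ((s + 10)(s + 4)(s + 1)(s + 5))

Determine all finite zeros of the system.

s = -9, -6

Set the numerator to zero: 5s^2 + 75s + 270 = 0, i.e. 5·(s^2 + 15s + 54) = 0.
Factoring: (s + 9)(s + 6) = 0.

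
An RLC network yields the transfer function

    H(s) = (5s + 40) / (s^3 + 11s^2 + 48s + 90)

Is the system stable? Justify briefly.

stable

The denominator s^3 + 11s^2 + 48s + 90 factors as (s + 5)(s^2 + 6s + 18), giving poles at s = -5, -3 + 3j, -3 - 3j.
Since all poles lie strictly in the left half-plane, the system is stable.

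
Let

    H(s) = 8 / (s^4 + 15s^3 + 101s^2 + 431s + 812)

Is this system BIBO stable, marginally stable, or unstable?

stable

The denominator s^4 + 15s^3 + 101s^2 + 431s + 812 factors as (s + 4)(s + 7)(s^2 + 4s + 29), giving poles at s = -4, -7, -2 ± 5j.
Since all poles lie strictly in the left half-plane, the system is stable.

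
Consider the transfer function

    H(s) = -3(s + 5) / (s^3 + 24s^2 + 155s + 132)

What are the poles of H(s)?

The poles are the roots of the denominator s^3 + 24s^2 + 155s + 132 = 0.
Trying s = -11: the polynomial evaluates to 0, so (s + 11) is a factor.
Dividing out leaves s^2 + 13s + 12 = 0.
Factoring the quadratic: (s + 12)(s + 1) = 0.

s = -11, -12, -1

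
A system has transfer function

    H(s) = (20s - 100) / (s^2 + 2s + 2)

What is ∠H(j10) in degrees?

∠H(j10) ≈ -51.90°

At s = j10: numerator = -100 + j200, denominator = -98 + j20.
∠H = ∠num − ∠den = 116.57° − (168.47°) = -51.90°.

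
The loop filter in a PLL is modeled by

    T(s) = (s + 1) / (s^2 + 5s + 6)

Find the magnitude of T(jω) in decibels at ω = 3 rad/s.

Substitute s = j3: numerator = 1 + j3, denominator = -3 + j15.
|T(j3)| = |1 + j3| / |-3 + j15| = 3.1623 / 15.297 ≈ 0.2067.
In decibels: 20·log₁₀(0.2067) ≈ -13.7 dB.

|T(j3)|_dB ≈ -13.7 dB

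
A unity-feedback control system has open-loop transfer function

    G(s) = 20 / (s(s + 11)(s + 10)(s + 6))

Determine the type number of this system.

The denominator has 1 factor of s at the origin (free integrator), so this is a Type 1 system.

Type 1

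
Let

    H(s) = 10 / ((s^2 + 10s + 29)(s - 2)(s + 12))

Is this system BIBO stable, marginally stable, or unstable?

unstable

The poles can be read from the denominator factors: s = -5 + 2j, -5 - 2j, 2, -12.
Since the pole(s) at s = 2 lie in the right half-plane, the system is unstable.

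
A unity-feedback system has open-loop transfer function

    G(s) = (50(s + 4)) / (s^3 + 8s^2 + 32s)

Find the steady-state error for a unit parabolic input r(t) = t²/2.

G(s) has one pole at the origin.
This is a Type 1 system; Ka = lim_{s→0} s^2·G(s) = 0, so the steady-state error for a parabola input is infinite.

e_ss = ∞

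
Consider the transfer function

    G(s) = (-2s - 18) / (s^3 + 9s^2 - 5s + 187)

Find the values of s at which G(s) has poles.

s = 1 + 4j, 1 - 4j, -11

The poles are the roots of the denominator s^3 + 9s^2 - 5s + 187 = 0.
Trying s = -11: the polynomial evaluates to 0, so (s + 11) is a factor.
Dividing out leaves s^2 - 2s + 17 = 0.
The quadratic formula then gives s = 1 ± 4j.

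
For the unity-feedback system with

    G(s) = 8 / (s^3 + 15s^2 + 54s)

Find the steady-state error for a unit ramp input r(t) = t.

e_ss = 6.750

G(s) has one pole at the origin.
This is a Type 1 system. Kv = lim_{s→0} s·G(s) = 8/54 = 4/27.
e_ss = 1/Kv = 1/(4/27) = 27/4 ≈ 6.750.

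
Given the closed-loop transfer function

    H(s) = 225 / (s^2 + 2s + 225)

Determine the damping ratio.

Compare the denominator to the standard form s^2 + 2ζωₙs + ωₙ².
ωₙ² = 225, so ωₙ = 15 rad/s.
2ζωₙ = 2, so ζ = 2/(2·15) ≈ 0.06667.

ζ ≈ 0.06667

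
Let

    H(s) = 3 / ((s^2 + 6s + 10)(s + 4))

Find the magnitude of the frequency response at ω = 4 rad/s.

Substitute s = j4: numerator = 3, denominator = -120 + j72.
|H(j4)| = |3| / |-120 + j72| = 3 / 139.94 ≈ 0.02144.

|H(j4)| ≈ 0.02144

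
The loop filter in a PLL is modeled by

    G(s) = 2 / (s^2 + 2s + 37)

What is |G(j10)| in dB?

|G(j10)|_dB ≈ -30.4 dB

Substitute s = j10: numerator = 2, denominator = -63 + j20.
|G(j10)| = |2| / |-63 + j20| = 2 / 66.098 ≈ 0.03026.
In decibels: 20·log₁₀(0.03026) ≈ -30.4 dB.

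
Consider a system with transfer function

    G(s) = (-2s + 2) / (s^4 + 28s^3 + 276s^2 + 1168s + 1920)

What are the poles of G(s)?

The poles are the roots of the denominator s^4 + 28s^3 + 276s^2 + 1168s + 1920 = 0.
Trying s = -8: the polynomial evaluates to 0, so (s + 8) is a factor.
Dividing out leaves s^3 + 20s^2 + 116s + 240 = 0.
This factors further as (s^2 + 8s + 20)(s + 12) = 0.

s = -4 ± 2j, -8, -12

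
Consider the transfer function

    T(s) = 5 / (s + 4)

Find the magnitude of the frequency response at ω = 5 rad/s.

Substitute s = j5: numerator = 5, denominator = 4 + j5.
|T(j5)| = |5| / |4 + j5| = 5 / 6.4031 ≈ 0.7809.

|T(j5)| ≈ 0.7809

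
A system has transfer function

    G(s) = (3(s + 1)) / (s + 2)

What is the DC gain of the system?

At s = 0 each factor (s + a) contributes a and each (s^2 + bs + c) contributes c.
G(0) = 3·(1) / ((2)) = 3/2 = 3/2.

G(0) = 3/2 ≈ 1.500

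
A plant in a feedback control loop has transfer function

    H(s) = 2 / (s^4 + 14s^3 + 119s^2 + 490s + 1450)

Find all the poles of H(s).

The poles are the roots of the denominator s^4 + 14s^3 + 119s^2 + 490s + 1450 = 0.
No real roots exist; factor into two real quadratics: (s^2 + 10s + 50)(s^2 + 4s + 29) = 0.
Each quadratic gives a conjugate pair via the quadratic formula.

s = -5 ± 5j, -2 ± 5j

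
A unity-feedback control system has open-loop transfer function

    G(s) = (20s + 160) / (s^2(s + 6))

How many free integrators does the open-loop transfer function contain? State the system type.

The denominator has 2 factors of s at the origin (free integrators), so this is a Type 2 system.

Type 2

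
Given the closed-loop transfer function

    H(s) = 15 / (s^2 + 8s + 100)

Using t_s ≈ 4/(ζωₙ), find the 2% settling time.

t_s ≈ 1 s

Comparing s^2 + 8s + 100 to s^2 + 2ζωₙs + ωₙ²: ωₙ = 10 rad/s and ζ = 8/(2·10) = 0.4.
ζωₙ = 8/2 = 4, so t_s ≈ 4/(ζωₙ) = 4/4 = 1 s.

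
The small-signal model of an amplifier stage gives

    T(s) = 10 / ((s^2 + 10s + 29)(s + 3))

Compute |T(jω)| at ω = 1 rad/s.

|T(j1)| ≈ 0.1064

Substitute s = j1: numerator = 10, denominator = 74 + j58.
|T(j1)| = |10| / |74 + j58| = 10 / 94.021 ≈ 0.1064.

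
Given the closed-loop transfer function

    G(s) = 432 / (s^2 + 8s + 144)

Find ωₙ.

Compare the denominator to the standard form s^2 + 2ζωₙs + ωₙ².
ωₙ² = 144, so ωₙ = 12 rad/s.

ωₙ = 12 rad/s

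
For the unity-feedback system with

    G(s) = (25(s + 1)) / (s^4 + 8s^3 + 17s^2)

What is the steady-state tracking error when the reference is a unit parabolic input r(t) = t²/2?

G(s) has 2 poles at the origin.
This is a Type 2 system. Ka = lim_{s→0} s^2·G(s) = 25/17.
e_ss = 1/Ka = 1/(25/17) = 17/25 ≈ 0.6800.

e_ss = 0.6800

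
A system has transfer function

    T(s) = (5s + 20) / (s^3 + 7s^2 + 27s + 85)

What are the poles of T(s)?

s = -1 ± 4j, -5

The poles are the roots of the denominator s^3 + 7s^2 + 27s + 85 = 0.
Trying s = -5: the polynomial evaluates to 0, so (s + 5) is a factor.
Dividing out leaves s^2 + 2s + 17 = 0.
The quadratic formula then gives s = -1 ± 4j.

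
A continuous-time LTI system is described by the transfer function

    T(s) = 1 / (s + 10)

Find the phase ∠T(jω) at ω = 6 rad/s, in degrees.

At s = j6: numerator = 1, denominator = 10 + j6.
∠T = ∠num − ∠den = 0° − (30.964°) = -30.96°.

∠T(j6) ≈ -30.96°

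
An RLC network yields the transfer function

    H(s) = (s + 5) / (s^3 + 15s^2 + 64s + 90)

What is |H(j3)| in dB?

Substitute s = j3: numerator = 5 + j3, denominator = -45 + j165.
|H(j3)| = |5 + j3| / |-45 + j165| = 5.8310 / 171.03 ≈ 0.03409.
In decibels: 20·log₁₀(0.03409) ≈ -29.3 dB.

|H(j3)|_dB ≈ -29.3 dB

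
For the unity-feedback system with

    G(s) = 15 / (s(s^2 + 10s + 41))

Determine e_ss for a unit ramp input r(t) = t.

e_ss = 2.733

G(s) has one pole at the origin.
This is a Type 1 system. Kv = lim_{s→0} s·G(s) = 15/41.
e_ss = 1/Kv = 1/(15/41) = 41/15 ≈ 2.733.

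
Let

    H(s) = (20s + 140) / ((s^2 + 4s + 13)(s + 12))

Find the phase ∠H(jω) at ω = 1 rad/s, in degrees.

∠H(j1) ≈ -15.07°

At s = j1: numerator = 140 + j20, denominator = 140 + j60.
∠H = ∠num − ∠den = 8.1301° − (23.199°) = -15.07°.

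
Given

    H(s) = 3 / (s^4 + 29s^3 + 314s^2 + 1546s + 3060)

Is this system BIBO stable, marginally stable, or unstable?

stable

The denominator s^4 + 29s^3 + 314s^2 + 1546s + 3060 factors as (s + 9)(s^2 + 10s + 34)(s + 10), giving poles at s = -9, -5 ± 3j, -10.
Since all poles lie strictly in the left half-plane, the system is stable.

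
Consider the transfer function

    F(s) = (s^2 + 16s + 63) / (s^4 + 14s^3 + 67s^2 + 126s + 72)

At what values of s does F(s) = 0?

s = -9, -7

Set the numerator to zero: s^2 + 16s + 63 = 0.
Factoring: (s + 9)(s + 7) = 0.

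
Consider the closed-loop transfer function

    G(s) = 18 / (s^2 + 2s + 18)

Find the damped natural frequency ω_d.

ω_d ≈ 4.123 rad/s

Comparing s^2 + 2s + 18 to s^2 + 2ζωₙs + ωₙ²: ωₙ = √18 ≈ 4.243 rad/s and ζ = 2/(2·√18) ≈ 0.2357.
ζωₙ = 2/2 = 1, so ω_d = ωₙ√(1−ζ²) = √(ωₙ² − (ζωₙ)²) = √(18 − 1²) = √17 ≈ 4.123 rad/s.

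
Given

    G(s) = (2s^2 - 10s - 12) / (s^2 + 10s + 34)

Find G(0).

G(0) = -6/17 ≈ -0.3529

Set s = 0: G(0) = (-12) / (34) = -6/17.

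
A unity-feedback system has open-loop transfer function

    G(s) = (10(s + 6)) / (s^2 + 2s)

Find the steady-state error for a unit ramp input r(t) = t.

G(s) has one pole at the origin.
This is a Type 1 system. Kv = lim_{s→0} s·G(s) = 60/2 = 30.
e_ss = 1/Kv = 1/(30) = 1/30 ≈ 0.03333.

e_ss = 0.03333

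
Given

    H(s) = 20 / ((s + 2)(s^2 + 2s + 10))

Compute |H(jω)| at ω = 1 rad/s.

|H(j1)| ≈ 0.9701

Substitute s = j1: numerator = 20, denominator = 16 + j13.
|H(j1)| = |20| / |16 + j13| = 20 / 20.616 ≈ 0.9701.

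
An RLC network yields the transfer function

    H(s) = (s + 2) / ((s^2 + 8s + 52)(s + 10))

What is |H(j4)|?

Substitute s = j4: numerator = 2 + j4, denominator = 232 + j464.
|H(j4)| = |2 + j4| / |232 + j464| = 4.4721 / 518.77 ≈ 0.008621.

|H(j4)| ≈ 0.008621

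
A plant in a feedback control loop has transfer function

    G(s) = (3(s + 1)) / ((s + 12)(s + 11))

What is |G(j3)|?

Substitute s = j3: numerator = 3 + j9, denominator = 123 + j69.
|G(j3)| = |3 + j9| / |123 + j69| = 9.4868 / 141.03 ≈ 0.06727.

|G(j3)| ≈ 0.06727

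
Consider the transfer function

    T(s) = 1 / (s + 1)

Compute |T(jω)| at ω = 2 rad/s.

|T(j2)| ≈ 0.4472

Substitute s = j2: numerator = 1, denominator = 1 + j2.
|T(j2)| = |1| / |1 + j2| = 1 / 2.2361 ≈ 0.4472.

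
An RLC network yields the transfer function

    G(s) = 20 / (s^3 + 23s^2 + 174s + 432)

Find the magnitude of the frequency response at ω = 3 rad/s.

Substitute s = j3: numerator = 20, denominator = 225 + j495.
|G(j3)| = |20| / |225 + j495| = 20 / 543.74 ≈ 0.03678.

|G(j3)| ≈ 0.03678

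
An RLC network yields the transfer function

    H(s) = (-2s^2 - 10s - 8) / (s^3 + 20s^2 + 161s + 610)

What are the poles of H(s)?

s = -5 ± 6j, -10

The poles are the roots of the denominator s^3 + 20s^2 + 161s + 610 = 0.
Trying s = -10: the polynomial evaluates to 0, so (s + 10) is a factor.
Dividing out leaves s^2 + 10s + 61 = 0.
The quadratic formula then gives s = -5 ± 6j.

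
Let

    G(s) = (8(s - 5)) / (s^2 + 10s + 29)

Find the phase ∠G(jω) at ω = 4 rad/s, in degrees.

∠G(j4) ≈ 69.34°

At s = j4: numerator = -40 + j32, denominator = 13 + j40.
∠G = ∠num − ∠den = 141.34° − (71.996°) = 69.34°.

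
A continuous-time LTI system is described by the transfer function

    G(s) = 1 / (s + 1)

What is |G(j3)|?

Substitute s = j3: numerator = 1, denominator = 1 + j3.
|G(j3)| = |1| / |1 + j3| = 1 / 3.1623 ≈ 0.3162.

|G(j3)| ≈ 0.3162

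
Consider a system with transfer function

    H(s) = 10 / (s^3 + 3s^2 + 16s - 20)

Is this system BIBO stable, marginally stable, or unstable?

The denominator s^3 + 3s^2 + 16s - 20 factors as (s^2 + 4s + 20)(s - 1), giving poles at s = -2 + 4j, -2 - 4j, 1.
Since the pole(s) at s = 1 lie in the right half-plane, the system is unstable.

unstable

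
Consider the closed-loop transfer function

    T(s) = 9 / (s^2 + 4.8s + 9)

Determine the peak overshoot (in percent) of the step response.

%OS ≈ 1.52%

Comparing s^2 + 4.8s + 9 to s^2 + 2ζωₙs + ωₙ²: ωₙ = 3 rad/s and ζ = 4.8/(2·3) = 0.8.
%OS = 100·exp(−πζ/√(1−ζ²)) = 100·exp(−π·0.8/√(1−0.8²)) ≈ 1.52%.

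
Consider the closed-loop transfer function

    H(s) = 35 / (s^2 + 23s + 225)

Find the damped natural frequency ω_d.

ω_d ≈ 9.631 rad/s

Comparing s^2 + 23s + 225 to s^2 + 2ζωₙs + ωₙ²: ωₙ = 15 rad/s and ζ = 23/(2·15) ≈ 0.7667.
ζωₙ = 23/2 = 11.5, so ω_d = ωₙ√(1−ζ²) = √(ωₙ² − (ζωₙ)²) = √(225 − 11.5²) = √92.75 ≈ 9.631 rad/s.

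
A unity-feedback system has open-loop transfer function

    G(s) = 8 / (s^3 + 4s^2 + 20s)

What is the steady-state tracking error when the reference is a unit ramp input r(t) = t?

e_ss = 2.500

G(s) has one pole at the origin.
This is a Type 1 system. Kv = lim_{s→0} s·G(s) = 8/20 = 2/5.
e_ss = 1/Kv = 1/(2/5) = 5/2 ≈ 2.500.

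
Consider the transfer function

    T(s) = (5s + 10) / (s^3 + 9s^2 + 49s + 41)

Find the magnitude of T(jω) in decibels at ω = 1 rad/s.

|T(j1)|_dB ≈ -14.3 dB

Substitute s = j1: numerator = 10 + j5, denominator = 32 + j48.
|T(j1)| = |10 + j5| / |32 + j48| = 11.180 / 57.689 ≈ 0.1938.
In decibels: 20·log₁₀(0.1938) ≈ -14.3 dB.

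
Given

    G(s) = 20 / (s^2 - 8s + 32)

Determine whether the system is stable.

The denominator s^2 - 8s + 32 factors as (s^2 - 8s + 32), giving poles at s = 4 ± 4j.
Since the pole(s) at s = 4 ± 4j lie in the right half-plane, the system is unstable.

unstable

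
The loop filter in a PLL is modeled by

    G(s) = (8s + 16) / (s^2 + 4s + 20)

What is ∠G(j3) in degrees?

∠G(j3) ≈ 8.820°

At s = j3: numerator = 16 + j24, denominator = 11 + j12.
∠G = ∠num − ∠den = 56.310° − (47.490°) = 8.820°.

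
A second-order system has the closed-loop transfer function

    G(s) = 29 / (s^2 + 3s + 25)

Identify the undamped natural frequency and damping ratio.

ωₙ = 5 rad/s, ζ = 0.3

Compare the denominator to the standard form s^2 + 2ζωₙs + ωₙ².
ωₙ² = 25, so ωₙ = 5 rad/s.
2ζωₙ = 3, so ζ = 3/(2·5) = 0.3.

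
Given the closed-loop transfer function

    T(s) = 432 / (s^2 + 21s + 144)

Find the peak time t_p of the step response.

Comparing s^2 + 21s + 144 to s^2 + 2ζωₙs + ωₙ²: ωₙ = 12 rad/s and ζ = 21/(2·12) = 0.875.
ζωₙ = 21/2 = 10.5, so ω_d = ωₙ√(1−ζ²) = √(ωₙ² − (ζωₙ)²) = √(144 − 10.5²) = √33.75 ≈ 5.809 rad/s.
t_p = π/ω_d = π/5.809 ≈ 0.5408 s.

t_p ≈ 0.5408 s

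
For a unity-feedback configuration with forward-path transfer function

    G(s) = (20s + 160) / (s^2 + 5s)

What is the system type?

Factor s from the denominator: s^2 + 5s = s·(s + 5).
There is 1 pole at the origin, so the system is Type 1.

Type 1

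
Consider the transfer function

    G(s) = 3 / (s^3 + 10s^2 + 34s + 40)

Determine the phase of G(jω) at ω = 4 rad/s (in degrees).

∠G(j4) ≈ -149.0°

At s = j4: numerator = 3, denominator = -120 + j72.
∠G = ∠num − ∠den = 0° − (149.04°) = -149.0°.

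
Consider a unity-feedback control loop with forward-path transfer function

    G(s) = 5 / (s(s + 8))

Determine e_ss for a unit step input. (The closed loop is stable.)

e_ss = 0

G(s) has one pole at the origin.
This is a Type 1 system; for a step input the steady-state error is zero.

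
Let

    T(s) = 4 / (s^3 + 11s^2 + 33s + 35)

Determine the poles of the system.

The poles are the roots of the denominator s^3 + 11s^2 + 33s + 35 = 0.
Trying s = -7: the polynomial evaluates to 0, so (s + 7) is a factor.
Dividing out leaves s^2 + 4s + 5 = 0.
The quadratic formula then gives s = -2 ± 1j.

s = -2 + j, -2 - j, -7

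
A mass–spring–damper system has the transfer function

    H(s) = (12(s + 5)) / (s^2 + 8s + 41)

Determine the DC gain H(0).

At s = 0 each factor (s + a) contributes a and each (s^2 + bs + c) contributes c.
H(0) = 12·(5) / ((41)) = 60/41 = 60/41.

H(0) = 60/41 ≈ 1.463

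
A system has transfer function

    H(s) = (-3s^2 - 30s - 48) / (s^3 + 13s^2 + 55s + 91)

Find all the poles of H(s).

The poles are the roots of the denominator s^3 + 13s^2 + 55s + 91 = 0.
Trying s = -7: the polynomial evaluates to 0, so (s + 7) is a factor.
Dividing out leaves s^2 + 6s + 13 = 0.
The quadratic formula then gives s = -3 ± 2j.

s = -3 ± 2j, -7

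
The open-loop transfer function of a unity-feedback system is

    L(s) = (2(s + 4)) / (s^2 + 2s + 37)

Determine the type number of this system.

The denominator has no factor of s at the origin — no free integrator — so this is a Type 0 system.

Type 0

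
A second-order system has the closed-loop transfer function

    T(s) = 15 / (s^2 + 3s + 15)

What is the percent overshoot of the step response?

Comparing s^2 + 3s + 15 to s^2 + 2ζωₙs + ωₙ²: ωₙ = √15 ≈ 3.873 rad/s and ζ = 3/(2·√15) ≈ 0.3873.
%OS = 100·exp(−πζ/√(1−ζ²)) = 100·exp(−π·0.3873/√(1−0.3873²)) ≈ 26.7%.

%OS ≈ 26.7%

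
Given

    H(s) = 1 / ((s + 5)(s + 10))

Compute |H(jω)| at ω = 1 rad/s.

Substitute s = j1: numerator = 1, denominator = 49 + j15.
|H(j1)| = |1| / |49 + j15| = 1 / 51.245 ≈ 0.01951.

|H(j1)| ≈ 0.01951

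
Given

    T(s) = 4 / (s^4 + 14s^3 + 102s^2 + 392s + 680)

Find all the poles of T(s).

s = -3 ± 5j, -4 ± 2j

The poles are the roots of the denominator s^4 + 14s^3 + 102s^2 + 392s + 680 = 0.
No real roots exist; factor into two real quadratics: (s^2 + 6s + 34)(s^2 + 8s + 20) = 0.
Each quadratic gives a conjugate pair via the quadratic formula.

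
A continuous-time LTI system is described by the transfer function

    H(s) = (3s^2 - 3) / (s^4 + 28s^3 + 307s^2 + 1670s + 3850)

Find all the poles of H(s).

s = -11, -5 + 5j, -5 - 5j, -7

The poles are the roots of the denominator s^4 + 28s^3 + 307s^2 + 1670s + 3850 = 0.
Trying s = -11: the polynomial evaluates to 0, so (s + 11) is a factor.
Dividing out leaves s^3 + 17s^2 + 120s + 350 = 0.
This factors further as (s^2 + 10s + 50)(s + 7) = 0.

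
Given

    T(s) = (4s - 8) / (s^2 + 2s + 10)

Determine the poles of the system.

s = -1 + 3j, -1 - 3j

The poles are the roots of the denominator s^2 + 2s + 10 = 0.
Using the quadratic formula: s = (-2 ± √(-36))/2 = -1 ± 3j.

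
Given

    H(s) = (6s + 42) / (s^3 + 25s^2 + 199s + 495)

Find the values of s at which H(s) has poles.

The poles are the roots of the denominator s^3 + 25s^2 + 199s + 495 = 0.
Trying s = -11: the polynomial evaluates to 0, so (s + 11) is a factor.
Dividing out leaves s^2 + 14s + 45 = 0.
Factoring the quadratic: (s + 5)(s + 9) = 0.

s = -11, -5, -9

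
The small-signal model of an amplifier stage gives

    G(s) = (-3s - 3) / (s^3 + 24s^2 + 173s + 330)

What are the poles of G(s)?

The poles are the roots of the denominator s^3 + 24s^2 + 173s + 330 = 0.
Trying s = -10: the polynomial evaluates to 0, so (s + 10) is a factor.
Dividing out leaves s^2 + 14s + 33 = 0.
Factoring the quadratic: (s + 11)(s + 3) = 0.

s = -10, -11, -3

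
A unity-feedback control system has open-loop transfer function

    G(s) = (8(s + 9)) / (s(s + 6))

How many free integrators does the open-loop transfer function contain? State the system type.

Type 1

The denominator has 1 factor of s at the origin (free integrator), so this is a Type 1 system.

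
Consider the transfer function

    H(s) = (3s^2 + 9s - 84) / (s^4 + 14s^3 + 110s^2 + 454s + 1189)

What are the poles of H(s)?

The poles are the roots of the denominator s^4 + 14s^3 + 110s^2 + 454s + 1189 = 0.
No real roots exist; factor into two real quadratics: (s^2 + 10s + 41)(s^2 + 4s + 29) = 0.
Each quadratic gives a conjugate pair via the quadratic formula.

s = -5 + 4j, -5 - 4j, -2 + 5j, -2 - 5j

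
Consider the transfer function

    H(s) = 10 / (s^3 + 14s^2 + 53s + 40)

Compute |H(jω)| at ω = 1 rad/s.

Substitute s = j1: numerator = 10, denominator = 26 + j52.
|H(j1)| = |10| / |26 + j52| = 10 / 58.138 ≈ 0.1720.

|H(j1)| ≈ 0.1720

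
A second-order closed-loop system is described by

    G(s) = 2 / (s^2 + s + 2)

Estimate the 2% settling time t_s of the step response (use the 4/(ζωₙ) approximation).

Comparing s^2 + s + 2 to s^2 + 2ζωₙs + ωₙ²: ωₙ = √2 ≈ 1.414 rad/s and ζ = 1/(2·√2) ≈ 0.3536.
ζωₙ = 1/2 = 0.5, so t_s ≈ 4/(ζωₙ) = 4/0.5 = 8 s.

t_s ≈ 8 s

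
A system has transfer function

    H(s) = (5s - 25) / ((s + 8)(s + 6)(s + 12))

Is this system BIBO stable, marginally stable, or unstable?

stable

The poles can be read from the denominator factors: s = -8, -6, -12.
Since all poles lie strictly in the left half-plane, the system is stable.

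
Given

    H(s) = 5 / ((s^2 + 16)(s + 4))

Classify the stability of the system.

marginally stable

The poles can be read from the denominator factors: s = ±4j, -4.
Since the simple pole(s) at s = ±4j lie on the jω-axis with none in the right half-plane, the system is marginally stable.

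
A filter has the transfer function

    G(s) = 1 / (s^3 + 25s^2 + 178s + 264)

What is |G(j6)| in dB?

|G(j6)|_dB ≈ -60.5 dB

Substitute s = j6: numerator = 1, denominator = -636 + j852.
|G(j6)| = |1| / |-636 + j852| = 1 / 1063.2 ≈ 0.0009406.
In decibels: 20·log₁₀(0.0009406) ≈ -60.5 dB.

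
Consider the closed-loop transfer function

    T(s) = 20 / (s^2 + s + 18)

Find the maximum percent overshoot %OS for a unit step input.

Comparing s^2 + s + 18 to s^2 + 2ζωₙs + ωₙ²: ωₙ = √18 ≈ 4.243 rad/s and ζ = 1/(2·√18) ≈ 0.1179.
%OS = 100·exp(−πζ/√(1−ζ²)) = 100·exp(−π·0.1179/√(1−0.1179²)) ≈ 68.9%.

%OS ≈ 68.9%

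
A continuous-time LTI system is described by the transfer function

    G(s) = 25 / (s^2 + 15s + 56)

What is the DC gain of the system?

G(0) = 25/56 ≈ 0.4464

Set s = 0: G(0) = (25) / (56) = 25/56.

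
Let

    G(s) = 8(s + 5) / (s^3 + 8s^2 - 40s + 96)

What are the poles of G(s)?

s = 2 ± 2j, -12

The poles are the roots of the denominator s^3 + 8s^2 - 40s + 96 = 0.
Trying s = -12: the polynomial evaluates to 0, so (s + 12) is a factor.
Dividing out leaves s^2 - 4s + 8 = 0.
The quadratic formula then gives s = 2 ± 2j.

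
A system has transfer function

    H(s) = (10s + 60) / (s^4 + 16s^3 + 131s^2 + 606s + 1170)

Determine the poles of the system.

s = -5 ± j, -3 ± 6j

The poles are the roots of the denominator s^4 + 16s^3 + 131s^2 + 606s + 1170 = 0.
No real roots exist; factor into two real quadratics: (s^2 + 10s + 26)(s^2 + 6s + 45) = 0.
Each quadratic gives a conjugate pair via the quadratic formula.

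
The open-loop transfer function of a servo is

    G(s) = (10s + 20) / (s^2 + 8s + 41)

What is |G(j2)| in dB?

Substitute s = j2: numerator = 20 + j20, denominator = 37 + j16.
|G(j2)| = |20 + j20| / |37 + j16| = 28.284 / 40.311 ≈ 0.7016.
In decibels: 20·log₁₀(0.7016) ≈ -3.08 dB.

|G(j2)|_dB ≈ -3.08 dB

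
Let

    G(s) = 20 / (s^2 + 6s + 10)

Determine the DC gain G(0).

At s = 0 each factor (s + a) contributes a and each (s^2 + bs + c) contributes c.
G(0) = 20·1 / ((10)) = 20/10 = 2.

G(0) = 2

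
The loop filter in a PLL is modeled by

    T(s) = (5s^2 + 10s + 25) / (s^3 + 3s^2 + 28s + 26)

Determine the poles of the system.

The poles are the roots of the denominator s^3 + 3s^2 + 28s + 26 = 0.
Trying s = -1: the polynomial evaluates to 0, so (s + 1) is a factor.
Dividing out leaves s^2 + 2s + 26 = 0.
The quadratic formula then gives s = -1 ± 5j.

s = -1 + 5j, -1 - 5j, -1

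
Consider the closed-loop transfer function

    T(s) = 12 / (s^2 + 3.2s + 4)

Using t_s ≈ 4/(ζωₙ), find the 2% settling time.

Comparing s^2 + 3.2s + 4 to s^2 + 2ζωₙs + ωₙ²: ωₙ = 2 rad/s and ζ = 3.2/(2·2) = 0.8.
ζωₙ = 3.2/2 = 1.6, so t_s ≈ 4/(ζωₙ) = 4/1.6 = 2.500 s.

t_s ≈ 2.500 s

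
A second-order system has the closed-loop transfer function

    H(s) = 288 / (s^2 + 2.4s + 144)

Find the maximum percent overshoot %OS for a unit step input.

%OS ≈ 72.9%

Comparing s^2 + 2.4s + 144 to s^2 + 2ζωₙs + ωₙ²: ωₙ = 12 rad/s and ζ = 2.4/(2·12) = 0.1.
%OS = 100·exp(−πζ/√(1−ζ²)) = 100·exp(−π·0.1/√(1−0.1²)) ≈ 72.9%.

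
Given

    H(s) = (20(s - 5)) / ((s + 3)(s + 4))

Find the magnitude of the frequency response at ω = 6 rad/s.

|H(j6)| ≈ 3.229

Substitute s = j6: numerator = -100 + j120, denominator = -24 + j42.
|H(j6)| = |-100 + j120| / |-24 + j42| = 156.20 / 48.374 ≈ 3.229.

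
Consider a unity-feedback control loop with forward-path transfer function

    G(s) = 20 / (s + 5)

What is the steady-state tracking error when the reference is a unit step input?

e_ss = 0.2000

G(s) has no poles at the origin.
This is a Type 0 system. Kp = lim_{s→0} G(s) = 20/5 = 4.
e_ss = 1/(1 + Kp) = 1/(1 + 4) = 1/5 ≈ 0.2000.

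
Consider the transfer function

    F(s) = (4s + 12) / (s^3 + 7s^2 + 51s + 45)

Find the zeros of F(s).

Set the numerator to zero: 4s + 12 = 0, i.e. 4·(s + 3) = 0.
So s = -3.

s = -3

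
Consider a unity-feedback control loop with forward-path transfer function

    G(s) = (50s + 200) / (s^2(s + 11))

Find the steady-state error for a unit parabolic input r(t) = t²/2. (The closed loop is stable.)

G(s) has 2 poles at the origin.
This is a Type 2 system. Ka = lim_{s→0} s^2·G(s) = 200/11.
e_ss = 1/Ka = 1/(200/11) = 11/200 ≈ 0.05500.

e_ss = 0.05500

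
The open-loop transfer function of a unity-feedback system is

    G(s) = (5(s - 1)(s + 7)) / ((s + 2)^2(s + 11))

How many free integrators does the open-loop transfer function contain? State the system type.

Type 0

The denominator has no factor of s at the origin — no free integrator — so this is a Type 0 system.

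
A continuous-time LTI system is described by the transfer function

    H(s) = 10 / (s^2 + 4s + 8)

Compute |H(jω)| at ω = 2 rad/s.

Substitute s = j2: numerator = 10, denominator = 4 + j8.
|H(j2)| = |10| / |4 + j8| = 10 / 8.9443 ≈ 1.118.

|H(j2)| ≈ 1.118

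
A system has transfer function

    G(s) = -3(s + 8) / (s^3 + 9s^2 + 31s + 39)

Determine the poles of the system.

The poles are the roots of the denominator s^3 + 9s^2 + 31s + 39 = 0.
Trying s = -3: the polynomial evaluates to 0, so (s + 3) is a factor.
Dividing out leaves s^2 + 6s + 13 = 0.
The quadratic formula then gives s = -3 ± 2j.

s = -3 ± 2j, -3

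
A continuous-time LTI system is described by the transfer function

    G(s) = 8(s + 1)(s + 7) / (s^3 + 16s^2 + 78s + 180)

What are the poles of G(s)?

s = -3 + 3j, -3 - 3j, -10

The poles are the roots of the denominator s^3 + 16s^2 + 78s + 180 = 0.
Trying s = -10: the polynomial evaluates to 0, so (s + 10) is a factor.
Dividing out leaves s^2 + 6s + 18 = 0.
The quadratic formula then gives s = -3 ± 3j.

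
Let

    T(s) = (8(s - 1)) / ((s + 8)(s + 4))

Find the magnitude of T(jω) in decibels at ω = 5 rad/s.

|T(j5)|_dB ≈ -3.41 dB

Substitute s = j5: numerator = -8 + j40, denominator = 7 + j60.
|T(j5)| = |-8 + j40| / |7 + j60| = 40.792 / 60.407 ≈ 0.6753.
In decibels: 20·log₁₀(0.6753) ≈ -3.41 dB.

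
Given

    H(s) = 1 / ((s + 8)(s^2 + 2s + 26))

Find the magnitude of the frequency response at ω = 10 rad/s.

|H(j10)| ≈ 0.001019

Substitute s = j10: numerator = 1, denominator = -792 - j580.
|H(j10)| = |1| / |-792 - j580| = 1 / 981.66 ≈ 0.001019.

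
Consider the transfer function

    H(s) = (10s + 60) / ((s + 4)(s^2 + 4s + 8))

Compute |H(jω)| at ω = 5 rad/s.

|H(j5)| ≈ 0.4647

Substitute s = j5: numerator = 60 + j50, denominator = -168 - j5.
|H(j5)| = |60 + j50| / |-168 - j5| = 78.102 / 168.07 ≈ 0.4647.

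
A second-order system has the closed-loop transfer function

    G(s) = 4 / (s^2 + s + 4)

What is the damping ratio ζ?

ζ = 0.25

Compare the denominator to the standard form s^2 + 2ζωₙs + ωₙ².
ωₙ² = 4, so ωₙ = 2 rad/s.
2ζωₙ = 1, so ζ = 1/(2·2) = 0.25.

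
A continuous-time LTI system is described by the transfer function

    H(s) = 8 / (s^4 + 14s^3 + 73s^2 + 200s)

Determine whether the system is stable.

The denominator s^4 + 14s^3 + 73s^2 + 200s factors as s(s^2 + 6s + 25)(s + 8), giving poles at s = 0, -3 + 4j, -3 - 4j, -8.
Since the simple pole(s) at s = 0 lie on the jω-axis with none in the right half-plane, the system is marginally stable.

marginally stable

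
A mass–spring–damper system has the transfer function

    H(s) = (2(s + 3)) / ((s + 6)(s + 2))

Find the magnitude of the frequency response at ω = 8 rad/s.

|H(j8)| ≈ 0.2072

Substitute s = j8: numerator = 6 + j16, denominator = -52 + j64.
|H(j8)| = |6 + j16| / |-52 + j64| = 17.088 / 82.462 ≈ 0.2072.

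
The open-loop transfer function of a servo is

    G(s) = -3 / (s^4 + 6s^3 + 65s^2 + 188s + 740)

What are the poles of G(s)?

The poles are the roots of the denominator s^4 + 6s^3 + 65s^2 + 188s + 740 = 0.
No real roots exist; factor into two real quadratics: (s^2 + 2s + 37)(s^2 + 4s + 20) = 0.
Each quadratic gives a conjugate pair via the quadratic formula.

s = -1 + 6j, -1 - 6j, -2 + 4j, -2 - 4j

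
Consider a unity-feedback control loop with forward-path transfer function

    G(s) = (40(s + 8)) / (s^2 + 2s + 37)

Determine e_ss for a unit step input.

G(s) has no poles at the origin.
This is a Type 0 system. Kp = lim_{s→0} G(s) = 320/37.
e_ss = 1/(1 + Kp) = 1/(1 + 320/37) = 37/357 ≈ 0.1036.

e_ss = 0.1036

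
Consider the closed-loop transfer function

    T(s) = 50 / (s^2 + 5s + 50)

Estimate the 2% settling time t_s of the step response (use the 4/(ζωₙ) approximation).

Comparing s^2 + 5s + 50 to s^2 + 2ζωₙs + ωₙ²: ωₙ = √50 ≈ 7.071 rad/s and ζ = 5/(2·√50) ≈ 0.3536.
ζωₙ = 5/2 = 2.5, so t_s ≈ 4/(ζωₙ) = 4/2.5 = 1.600 s.

t_s ≈ 1.600 s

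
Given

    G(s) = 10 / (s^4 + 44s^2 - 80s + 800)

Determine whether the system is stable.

unstable

The denominator s^4 + 44s^2 - 80s + 800 factors as (s^2 - 4s + 20)(s^2 + 4s + 40), giving poles at s = 2 + 4j, 2 - 4j, -2 + 6j, -2 - 6j.
Since the pole(s) at s = 2 + 4j, 2 - 4j lie in the right half-plane, the system is unstable.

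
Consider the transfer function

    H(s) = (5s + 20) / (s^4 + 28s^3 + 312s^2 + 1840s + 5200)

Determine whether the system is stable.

stable

The denominator s^4 + 28s^3 + 312s^2 + 1840s + 5200 factors as (s^2 + 8s + 52)(s + 10)^2, giving poles at s = -4 ± 6j, -10, -10.
Since all poles lie strictly in the left half-plane, the system is stable.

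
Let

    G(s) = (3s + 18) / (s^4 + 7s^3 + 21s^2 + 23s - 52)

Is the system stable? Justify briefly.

The denominator s^4 + 7s^3 + 21s^2 + 23s - 52 factors as (s^2 + 4s + 13)(s + 4)(s - 1), giving poles at s = -2 ± 3j, -4, 1.
Since the pole(s) at s = 1 lie in the right half-plane, the system is unstable.

unstable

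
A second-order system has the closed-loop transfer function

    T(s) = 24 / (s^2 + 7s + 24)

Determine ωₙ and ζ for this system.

ωₙ ≈ 4.899 rad/s, ζ ≈ 0.7144

Compare the denominator to the standard form s^2 + 2ζωₙs + ωₙ².
ωₙ² = 24, so ωₙ = √24 ≈ 4.899 rad/s.
2ζωₙ = 7, so ζ = 7/(2·√24) ≈ 0.7144.
With ζ = 0.7144 the response is underdamped.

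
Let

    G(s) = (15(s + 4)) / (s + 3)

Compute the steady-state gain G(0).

Set s = 0: G(0) = (60) / (3) = 20.

G(0) = 20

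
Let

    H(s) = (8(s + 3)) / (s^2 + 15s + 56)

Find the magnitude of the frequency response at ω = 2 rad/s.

Substitute s = j2: numerator = 24 + j16, denominator = 52 + j30.
|H(j2)| = |24 + j16| / |52 + j30| = 28.844 / 60.033 ≈ 0.4805.

|H(j2)| ≈ 0.4805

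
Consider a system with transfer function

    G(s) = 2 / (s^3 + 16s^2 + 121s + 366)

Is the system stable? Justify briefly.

The denominator s^3 + 16s^2 + 121s + 366 factors as (s^2 + 10s + 61)(s + 6), giving poles at s = -5 ± 6j, -6.
Since all poles lie strictly in the left half-plane, the system is stable.

stable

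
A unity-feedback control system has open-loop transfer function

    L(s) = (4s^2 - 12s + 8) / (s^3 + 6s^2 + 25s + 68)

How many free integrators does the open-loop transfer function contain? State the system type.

Type 0

The denominator has no factor of s at the origin — no free integrator — so this is a Type 0 system.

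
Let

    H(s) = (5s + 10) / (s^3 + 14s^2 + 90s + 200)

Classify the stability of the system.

The denominator s^3 + 14s^2 + 90s + 200 factors as (s + 4)(s^2 + 10s + 50), giving poles at s = -4, -5 ± 5j.
Since all poles lie strictly in the left half-plane, the system is stable.

stable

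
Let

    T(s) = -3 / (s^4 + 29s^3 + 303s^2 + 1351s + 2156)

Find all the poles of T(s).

The poles are the roots of the denominator s^4 + 29s^3 + 303s^2 + 1351s + 2156 = 0.
Trying s = -7: the polynomial evaluates to 0, so (s + 7) is a factor.
Dividing out leaves s^3 + 22s^2 + 149s + 308 = 0.
This factors further as (s + 4)(s + 11)(s + 7) = 0.

s = -7, -4, -11, -7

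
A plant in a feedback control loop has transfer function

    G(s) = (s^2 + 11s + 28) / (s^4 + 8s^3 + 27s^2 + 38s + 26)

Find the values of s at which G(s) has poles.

s = -1 + j, -1 - j, -3 + 2j, -3 - 2j

The poles are the roots of the denominator s^4 + 8s^3 + 27s^2 + 38s + 26 = 0.
No real roots exist; factor into two real quadratics: (s^2 + 2s + 2)(s^2 + 6s + 13) = 0.
Each quadratic gives a conjugate pair via the quadratic formula.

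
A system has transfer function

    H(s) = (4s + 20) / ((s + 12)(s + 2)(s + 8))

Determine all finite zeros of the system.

s = -5

Set the numerator to zero: 4s + 20 = 0, i.e. 4·(s + 5) = 0.
So s = -5.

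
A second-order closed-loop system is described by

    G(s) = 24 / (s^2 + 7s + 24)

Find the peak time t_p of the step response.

t_p ≈ 0.9165 s

Comparing s^2 + 7s + 24 to s^2 + 2ζωₙs + ωₙ²: ωₙ = √24 ≈ 4.899 rad/s and ζ = 7/(2·√24) ≈ 0.7144.
ζωₙ = 7/2 = 3.5, so ω_d = ωₙ√(1−ζ²) = √(ωₙ² − (ζωₙ)²) = √(24 − 3.5²) = √11.75 ≈ 3.428 rad/s.
t_p = π/ω_d = π/3.428 ≈ 0.9165 s.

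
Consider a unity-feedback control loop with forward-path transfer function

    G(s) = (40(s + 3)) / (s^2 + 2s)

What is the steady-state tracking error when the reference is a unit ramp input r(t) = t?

e_ss = 0.01667

G(s) has one pole at the origin.
This is a Type 1 system. Kv = lim_{s→0} s·G(s) = 120/2 = 60.
e_ss = 1/Kv = 1/(60) = 1/60 ≈ 0.01667.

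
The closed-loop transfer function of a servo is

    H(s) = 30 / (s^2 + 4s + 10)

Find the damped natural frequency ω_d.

Comparing s^2 + 4s + 10 to s^2 + 2ζωₙs + ωₙ²: ωₙ = √10 ≈ 3.162 rad/s and ζ = 4/(2·√10) ≈ 0.6325.
ζωₙ = 4/2 = 2, so ω_d = ωₙ√(1−ζ²) = √(ωₙ² − (ζωₙ)²) = √(10 − 2²) = √6 ≈ 2.449 rad/s.

ω_d ≈ 2.449 rad/s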